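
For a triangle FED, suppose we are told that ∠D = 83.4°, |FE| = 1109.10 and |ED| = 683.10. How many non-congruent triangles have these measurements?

|ED|·sin D = 683.10·sin(83.4°) ≈ 678.6.
Since |FE| ≥ |ED|, exactly one triangle exists.

1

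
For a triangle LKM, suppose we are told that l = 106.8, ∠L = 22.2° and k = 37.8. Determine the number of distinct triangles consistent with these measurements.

k·sin L = 37.8·sin(22.2°) ≈ 14.28.
Since l ≥ k, exactly one triangle exists.

1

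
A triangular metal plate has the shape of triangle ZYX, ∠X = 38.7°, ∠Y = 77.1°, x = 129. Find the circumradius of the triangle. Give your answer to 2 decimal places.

The third angle is ∠Z = 180° − ∠Y − ∠X = 64.20°.
Law of sines: z = x·sin Z/sin X ≈ 185.75.
Law of sines: y = x·sin Y/sin X ≈ 201.11.
Circumradius = x/(2 sin X) ≈ 103.16.

R ≈ 103.16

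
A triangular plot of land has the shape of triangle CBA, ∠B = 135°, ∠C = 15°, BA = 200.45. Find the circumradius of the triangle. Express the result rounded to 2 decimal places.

387.24

The third angle is ∠A = 180° − ∠C − ∠B = 30.00°.
Law of sines: AC = BA·sin B/sin C ≈ 547.64.
Law of sines: CB = BA·sin A/sin C ≈ 387.24.
Circumradius = BA/(2 sin C) ≈ 387.24.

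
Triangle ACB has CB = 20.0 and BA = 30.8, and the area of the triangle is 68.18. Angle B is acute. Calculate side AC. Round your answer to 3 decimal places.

12.133

From area = ½·CB·BA·sin B, we get sin B = 2·area/(CB·BA) ≈ 0.22136.
Taking the acute solution, ∠B ≈ 0.223 rad.
Law of cosines then gives AC ≈ 12.133.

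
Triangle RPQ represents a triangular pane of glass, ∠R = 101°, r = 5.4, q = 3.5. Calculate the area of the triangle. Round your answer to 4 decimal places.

Law of sines: sin Q = q·sin R/r ≈ 0.63624.
Since r ≥ q, only the acute value applies: ∠Q ≈ 39.51°.
Then ∠P = 180° − ∠R − ∠Q ≈ 39.49°.
Law of sines gives p = r·sin P/sin R ≈ 3.4982.
Area = ½·r·q·sin P ≈ 6.0094.

area ≈ 6.0094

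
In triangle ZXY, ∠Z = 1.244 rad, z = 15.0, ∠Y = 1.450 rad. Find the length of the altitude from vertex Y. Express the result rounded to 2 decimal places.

h_Y ≈ 6.49

The third angle is ∠X = π − ∠Y − ∠Z = 0.448 rad.
Law of sines: x = z·sin X/sin Z ≈ 6.8547.
Law of sines: y = z·sin Y/sin Z ≈ 15.723.
Area = ½·z·x·sin Y ≈ 51.036.
The altitude from Y has length 2·area/y ≈ 6.4919.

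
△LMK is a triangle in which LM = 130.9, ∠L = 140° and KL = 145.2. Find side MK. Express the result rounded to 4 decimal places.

By the law of cosines, MK² = KL² + LM² − 2·KL·LM·cos L = 67338, so MK ≈ 259.5.

259.4952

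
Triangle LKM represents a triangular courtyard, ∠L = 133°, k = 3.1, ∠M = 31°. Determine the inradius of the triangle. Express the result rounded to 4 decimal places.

The third angle is ∠K = 180° − ∠M − ∠L = 16.00°.
Law of sines: l = k·sin L/sin K ≈ 8.2253.
Law of sines: m = k·sin M/sin K ≈ 5.7925.
Area = ½·k·l·sin M ≈ 6.5663.
Semiperimeter s = (8.2253+3.1+5.7925)/2 = 8.5589.
Inradius = area/s = 6.5663/8.5589 ≈ 0.76719.

r ≈ 0.7672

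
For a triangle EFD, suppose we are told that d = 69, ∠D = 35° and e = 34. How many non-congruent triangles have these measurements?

1

e·sin D = 34·sin(35°) ≈ 19.5.
Since d ≥ e, exactly one triangle exists.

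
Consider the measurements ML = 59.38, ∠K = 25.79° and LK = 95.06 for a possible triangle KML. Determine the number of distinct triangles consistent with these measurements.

LK·sin K = 95.06·sin(25.79°) ≈ 41.36.
Since LK sin K < ML < LK (41.36 < 59.38 < 95.06), two triangles exist.

2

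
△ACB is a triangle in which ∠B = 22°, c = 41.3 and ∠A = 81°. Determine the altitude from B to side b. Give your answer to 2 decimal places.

The third angle is ∠C = 180° − ∠B − ∠A = 77.00°.
Law of sines: a = c·sin A/sin C ≈ 41.865.
Law of sines: b = c·sin B/sin C ≈ 15.878.
Area = ½·c·a·sin B ≈ 323.85.
The altitude from B has length 2·area/b ≈ 40.792.

h_B ≈ 40.79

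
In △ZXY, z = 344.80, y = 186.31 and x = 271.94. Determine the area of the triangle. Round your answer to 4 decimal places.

25203.2869

Semiperimeter s = (344.8 + 271.94 + 186.31)/2 = 401.52.
Heron's formula: area = √(401.52·56.725·129.58·215.21) ≈ 25203.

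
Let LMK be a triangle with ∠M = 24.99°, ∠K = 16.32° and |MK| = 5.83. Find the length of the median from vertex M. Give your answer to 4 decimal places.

4.0735

The third angle is ∠L = 180° − ∠M − ∠K = 138.69°.
Law of sines: |KL| = |MK|·sin M/sin L ≈ 3.731.
Law of sines: |LM| = |MK|·sin K/sin L ≈ 2.4817.
Median from M: ½√(2·|LM|² + 2·|MK|² − |KL|²) ≈ 4.0735.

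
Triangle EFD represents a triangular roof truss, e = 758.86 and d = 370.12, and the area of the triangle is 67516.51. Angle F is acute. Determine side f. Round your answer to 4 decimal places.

From area = ½·d·e·sin F, we get sin F = 2·area/(d·e) ≈ 0.48077.
Taking the acute solution, ∠F ≈ 28.74°.
Law of cosines then gives f ≈ 469.36.

469.3593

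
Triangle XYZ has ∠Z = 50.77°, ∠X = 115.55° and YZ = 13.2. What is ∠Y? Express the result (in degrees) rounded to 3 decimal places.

The third angle is ∠Y = 180° − ∠Z − ∠X = 13.68°.

∠Y ≈ 13.680°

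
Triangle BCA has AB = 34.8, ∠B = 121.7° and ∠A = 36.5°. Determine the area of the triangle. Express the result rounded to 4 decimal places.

825.1729

The third angle is ∠C = 180° − ∠A − ∠B = 21.80°.
Law of sines: CA = AB·sin B/sin C ≈ 79.727.
Law of sines: BC = AB·sin A/sin C ≈ 55.739.
Area = ½·AB·CA·sin A ≈ 825.17.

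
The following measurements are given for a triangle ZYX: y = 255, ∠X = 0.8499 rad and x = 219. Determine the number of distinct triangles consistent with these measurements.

y·sin X = 255·sin(0.8499 rad) ≈ 191.6.
Since y sin X < x < y (191.6 < 219 < 255), two triangles exist.

2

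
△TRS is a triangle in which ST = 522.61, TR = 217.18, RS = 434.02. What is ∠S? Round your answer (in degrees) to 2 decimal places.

∠S ≈ 24.03°

By the law of cosines, cos S = (RS² + ST² − TR²) / (2·RS·ST) ≈ 0.91333, so ∠S ≈ 24.03°.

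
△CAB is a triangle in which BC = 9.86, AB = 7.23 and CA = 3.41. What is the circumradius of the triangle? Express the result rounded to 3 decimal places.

By the law of cosines, cos C = (BC² + CA² − AB²) / (2·BC·CA) ≈ 0.84132, so ∠C ≈ 32.72°.
Circumradius = AB/(2 sin C) ≈ 6.6878.

R ≈ 6.688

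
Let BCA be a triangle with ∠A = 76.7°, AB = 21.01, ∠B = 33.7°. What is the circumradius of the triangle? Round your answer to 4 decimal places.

11.2079

The third angle is ∠C = 180° − ∠A − ∠B = 69.60°.
Law of sines: CA = AB·sin B/sin C ≈ 12.437.
Law of sines: BC = AB·sin A/sin C ≈ 21.815.
Circumradius = AB/(2 sin C) ≈ 11.208.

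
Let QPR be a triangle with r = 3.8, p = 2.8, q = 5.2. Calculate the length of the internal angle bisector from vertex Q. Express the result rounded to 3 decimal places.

t_Q ≈ 2.009

By the law of cosines, cos Q = (p² + r² − q²) / (2·p·r) ≈ -0.22368, so ∠Q ≈ 102.93°.
The bisector from Q has length 2·p·r·cos(∠Q/2)/(p+r) ≈ 2.0088.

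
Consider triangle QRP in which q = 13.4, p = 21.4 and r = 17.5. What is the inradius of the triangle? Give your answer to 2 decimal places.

4.48

Semiperimeter s = (13.4 + 17.5 + 21.4)/2 = 26.15.
Heron's formula: area = √(26.15·12.75·8.65·4.75) ≈ 117.04.
Inradius = area/s = 117.04/26.15 ≈ 4.4758.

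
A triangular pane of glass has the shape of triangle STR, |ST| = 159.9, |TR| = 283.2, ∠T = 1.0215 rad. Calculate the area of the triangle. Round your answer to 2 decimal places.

Area = ½·|ST|·|TR|·sin T ≈ 19311.

19311.05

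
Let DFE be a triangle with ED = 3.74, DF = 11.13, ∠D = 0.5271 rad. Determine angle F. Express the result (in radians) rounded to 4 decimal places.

0.2339

By the law of cosines, FE² = ED² + DF² − 2·ED·DF·cos D = 65.912, so FE ≈ 8.1186.
Law of cosines again: cos F = (DF² + FE² − ED²)/(2·DF·FE) ≈ 0.97278, so ∠F ≈ 0.2339 rad.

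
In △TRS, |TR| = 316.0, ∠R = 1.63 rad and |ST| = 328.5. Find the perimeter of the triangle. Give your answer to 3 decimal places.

717.486

Law of sines: sin S = |TR|·sin R/|ST| ≈ 0.96026.
Since |ST| ≥ |TR|, only the acute value applies: ∠S ≈ 1.288 rad.
Then ∠T = π − ∠R − ∠S ≈ 0.224 rad.
Law of sines gives |RS| = |ST|·sin T/sin R ≈ 72.986.
Semiperimeter s = (72.986+328.5+316)/2 = 358.74.
Perimeter = 72.986 + 328.5 + 316 = 717.49.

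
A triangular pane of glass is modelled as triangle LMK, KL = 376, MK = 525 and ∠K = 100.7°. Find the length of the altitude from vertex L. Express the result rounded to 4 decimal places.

h_L ≈ 369.4624

By the law of cosines, LM² = MK² + KL² − 2·MK·KL·cos K = 4.903e+05, so LM ≈ 700.22.
Area = ½·MK·KL·sin K ≈ 96984.
The altitude from L has length 2·area/MK ≈ 369.46.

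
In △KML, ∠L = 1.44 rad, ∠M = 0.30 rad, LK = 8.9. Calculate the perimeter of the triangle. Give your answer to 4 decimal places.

The third angle is ∠K = π − ∠M − ∠L = 1.402 rad.
Law of sines: ML = LK·sin K/sin M ≈ 29.686.
Law of sines: KM = LK·sin L/sin M ≈ 29.859.
Semiperimeter s = (29.686+8.9+29.859)/2 = 34.223.
Perimeter = 29.686 + 8.9 + 29.859 = 68.445.

perimeter ≈ 68.4454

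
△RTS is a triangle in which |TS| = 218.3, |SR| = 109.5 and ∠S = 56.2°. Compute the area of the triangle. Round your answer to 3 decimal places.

9931.864

Area = ½·|TS|·|SR|·sin S ≈ 9931.9.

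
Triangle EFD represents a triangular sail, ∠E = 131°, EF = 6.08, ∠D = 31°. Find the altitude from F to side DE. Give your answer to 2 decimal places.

4.59

The third angle is ∠F = 180° − ∠D − ∠E = 18.00°.
Law of sines: FD = EF·sin E/sin D ≈ 8.9093.
Law of sines: DE = EF·sin F/sin D ≈ 3.6479.
Area = ½·EF·FD·sin F ≈ 8.3695.
The altitude from F has length 2·area/DE ≈ 4.5886.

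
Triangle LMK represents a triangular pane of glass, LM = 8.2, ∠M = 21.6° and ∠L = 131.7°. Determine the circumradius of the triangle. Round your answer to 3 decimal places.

The third angle is ∠K = 180° − ∠L − ∠M = 26.70°.
Law of sines: MK = LM·sin L/sin K ≈ 13.626.
Law of sines: KL = LM·sin M/sin K ≈ 6.7182.
Circumradius = LM/(2 sin K) ≈ 9.1249.

R ≈ 9.125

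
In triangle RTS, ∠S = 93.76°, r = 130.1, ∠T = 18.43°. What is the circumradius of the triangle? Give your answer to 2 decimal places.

70.25

The third angle is ∠R = 180° − ∠T − ∠S = 67.81°.
Law of sines: t = r·sin T/sin R ≈ 44.421.
Law of sines: s = r·sin S/sin R ≈ 140.2.
Circumradius = r/(2 sin R) ≈ 70.253.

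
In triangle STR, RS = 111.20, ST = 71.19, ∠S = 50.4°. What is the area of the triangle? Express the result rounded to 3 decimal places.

Area = ½·RS·ST·sin S ≈ 3049.8.

area ≈ 3049.818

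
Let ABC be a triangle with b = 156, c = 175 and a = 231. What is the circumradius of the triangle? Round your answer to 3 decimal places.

R ≈ 115.550

By the law of cosines, cos A = (b² + c² − a²) / (2·b·c) ≈ 0.02930, so ∠A ≈ 88.32°.
Circumradius = a/(2 sin A) ≈ 115.55.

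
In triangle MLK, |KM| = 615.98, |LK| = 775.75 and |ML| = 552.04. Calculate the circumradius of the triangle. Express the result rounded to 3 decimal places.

R ≈ 390.753

By the law of cosines, cos M = (|KM|² + |ML|² − |LK|²) / (2·|KM|·|ML|) ≈ 0.12115, so ∠M ≈ 1.449 rad.
Circumradius = |LK|/(2 sin M) ≈ 390.75.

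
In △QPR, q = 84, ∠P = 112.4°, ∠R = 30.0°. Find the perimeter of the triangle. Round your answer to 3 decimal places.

280.120

The third angle is ∠Q = 180° − ∠P − ∠R = 37.60°.
Law of sines: p = q·sin P/sin Q ≈ 127.28.
Law of sines: r = q·sin R/sin Q ≈ 68.836.
Semiperimeter s = (84+127.28+68.836)/2 = 140.06.
Perimeter = 84 + 127.28 + 68.836 = 280.12.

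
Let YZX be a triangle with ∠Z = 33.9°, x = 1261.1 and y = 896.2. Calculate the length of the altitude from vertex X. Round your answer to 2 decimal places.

499.85

By the law of cosines, z² = x² + y² − 2·x·y·cos Z = 5.1739e+05, so z ≈ 719.3.
Area = ½·x·y·sin Z ≈ 3.1518e+05.
The altitude from X has length 2·area/x ≈ 499.85.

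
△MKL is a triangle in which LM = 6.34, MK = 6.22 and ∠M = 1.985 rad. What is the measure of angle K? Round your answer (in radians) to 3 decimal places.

0.585

By the law of cosines, KL² = LM² + MK² − 2·LM·MK·cos M = 110.63, so KL ≈ 10.518.
Law of cosines again: cos K = (MK² + KL² − LM²)/(2·MK·KL) ≈ 0.83397, so ∠K ≈ 0.585 rad.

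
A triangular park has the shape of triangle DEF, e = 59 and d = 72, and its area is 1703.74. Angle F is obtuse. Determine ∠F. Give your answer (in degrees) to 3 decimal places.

126.665

From area = ½·d·e·sin F, we get sin F = 2·area/(d·e) ≈ 0.80214.
Taking the obtuse solution, ∠F ≈ 126.67°.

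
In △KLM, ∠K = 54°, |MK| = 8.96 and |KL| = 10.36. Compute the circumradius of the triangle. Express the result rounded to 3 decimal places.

By the law of cosines, |LM|² = |MK|² + |KL|² − 2·|MK|·|KL|·cos K = 78.488, so |LM| ≈ 8.8594.
Area = ½·|MK|·|KL|·sin K ≈ 37.549.
Circumradius = |LM|/(2 sin K) ≈ 5.4754.

5.475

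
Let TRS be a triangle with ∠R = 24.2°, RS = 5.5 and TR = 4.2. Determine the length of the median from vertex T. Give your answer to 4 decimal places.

By the law of cosines, ST² = TR² + RS² − 2·TR·RS·cos R = 5.7501, so ST ≈ 2.3979.
Median from T: ½√(2·ST² + 2·TR² − RS²) ≈ 2.0329.

m_T ≈ 2.0329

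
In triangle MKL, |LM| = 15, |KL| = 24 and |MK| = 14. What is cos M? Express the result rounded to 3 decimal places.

cos M ≈ -0.369

By the law of cosines, cos M = (|LM|² + |MK|² − |KL|²) / (2·|LM|·|MK|) ≈ -0.36905, so ∠M ≈ 111.66°.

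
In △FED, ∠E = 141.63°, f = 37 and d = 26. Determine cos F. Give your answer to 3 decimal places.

By the law of cosines, e² = d² + f² − 2·d·f·cos E = 3553.5, so e ≈ 59.611.
Law of cosines again: cos F = (e² + d² − f²)/(2·e·d) ≈ 0.92280, so ∠F ≈ 22.66°.

cos F ≈ 0.923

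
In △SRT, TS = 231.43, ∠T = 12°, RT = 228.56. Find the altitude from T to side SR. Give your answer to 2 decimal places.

By the law of cosines, SR² = RT² + TS² − 2·RT·TS·cos T = 2320, so SR ≈ 48.167.
Area = ½·RT·TS·sin T ≈ 5498.8.
The altitude from T has length 2·area/SR ≈ 228.32.

228.32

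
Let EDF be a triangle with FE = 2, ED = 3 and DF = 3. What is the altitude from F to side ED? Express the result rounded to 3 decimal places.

Semiperimeter s = (3 + 2 + 3)/2 = 4.
Heron's formula: area = √(4·1·2·1) ≈ 2.8284.
The altitude from F has length 2·area/ED ≈ 1.8856.

1.886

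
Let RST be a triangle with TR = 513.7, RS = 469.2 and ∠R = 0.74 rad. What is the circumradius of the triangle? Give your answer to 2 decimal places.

265.35

By the law of cosines, ST² = TR² + RS² − 2·TR·RS·cos R = 1.2805e+05, so ST ≈ 357.85.
Area = ½·TR·RS·sin R ≈ 81261.
Circumradius = ST/(2 sin R) ≈ 265.35.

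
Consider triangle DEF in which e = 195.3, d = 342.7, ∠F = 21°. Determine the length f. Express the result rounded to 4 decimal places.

By the law of cosines, f² = d² + e² − 2·d·e·cos F = 30618, so f ≈ 174.98.

174.9788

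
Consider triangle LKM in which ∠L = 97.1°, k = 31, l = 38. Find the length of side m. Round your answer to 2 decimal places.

18.48

Law of sines: sin K = k·sin L/l ≈ 0.80953.
Since l ≥ k, only the acute value applies: ∠K ≈ 54.05°.
Then ∠M = 180° − ∠L − ∠K ≈ 28.85°.
Law of sines gives m = l·sin M/sin L ≈ 18.477.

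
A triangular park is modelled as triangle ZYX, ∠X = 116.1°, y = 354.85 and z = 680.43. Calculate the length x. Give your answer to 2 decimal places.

895.18

By the law of cosines, x² = z² + y² − 2·z·y·cos X = 8.0135e+05, so x ≈ 895.18.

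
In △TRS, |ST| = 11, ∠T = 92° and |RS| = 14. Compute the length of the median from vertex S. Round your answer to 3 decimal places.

m_S ≈ 11.889

Law of sines: sin R = |ST|·sin T/|RS| ≈ 0.78524.
Since |RS| ≥ |ST|, only the acute value applies: ∠R ≈ 51.74°.
Then ∠S = 180° − ∠T − ∠R ≈ 36.26°.
Law of sines gives |TR| = |RS|·sin S/sin T ≈ 8.2849.
Median from S: ½√(2·|RS|² + 2·|ST|² − |TR|²) ≈ 11.889.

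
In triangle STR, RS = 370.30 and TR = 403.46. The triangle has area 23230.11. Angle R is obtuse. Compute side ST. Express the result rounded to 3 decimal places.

From area = ½·TR·RS·sin R, we get sin R = 2·area/(TR·RS) ≈ 0.31098.
Taking the obtuse solution, ∠R ≈ 161.88°.
Law of cosines then gives ST ≈ 764.13.

764.126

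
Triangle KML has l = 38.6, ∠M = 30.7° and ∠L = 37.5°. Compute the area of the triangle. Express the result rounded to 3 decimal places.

The third angle is ∠K = 180° − ∠M − ∠L = 111.80°.
Law of sines: k = l·sin K/sin L ≈ 58.873.
Law of sines: m = l·sin M/sin L ≈ 32.372.
Area = ½·l·k·sin M ≈ 580.1.

area ≈ 580.103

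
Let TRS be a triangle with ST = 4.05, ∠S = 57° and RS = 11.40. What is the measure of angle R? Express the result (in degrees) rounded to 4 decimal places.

By the law of cosines, TR² = RS² + ST² − 2·RS·ST·cos S = 96.071, so TR ≈ 9.8016.
Law of cosines again: cos R = (TR² + RS² − ST²)/(2·TR·RS) ≈ 0.93804, so ∠R ≈ 20.28°.

20.2757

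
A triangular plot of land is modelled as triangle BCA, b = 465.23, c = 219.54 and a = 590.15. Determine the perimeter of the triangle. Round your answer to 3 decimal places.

1274.920

Perimeter = 465.23 + 219.54 + 590.15 = 1274.9.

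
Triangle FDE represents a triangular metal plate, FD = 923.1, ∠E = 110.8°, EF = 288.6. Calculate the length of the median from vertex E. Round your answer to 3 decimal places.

m_E ≈ 364.773

Law of sines: sin D = EF·sin E/FD ≈ 0.29227.
Since FD ≥ EF, only the acute value applies: ∠D ≈ 16.99°.
Then ∠F = 180° − ∠E − ∠D ≈ 52.21°.
Law of sines gives DE = FD·sin F/sin E ≈ 780.31.
Median from E: ½√(2·DE² + 2·EF² − FD²) ≈ 364.77.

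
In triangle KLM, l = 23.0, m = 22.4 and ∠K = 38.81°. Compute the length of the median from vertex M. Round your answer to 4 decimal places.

m_M ≈ 15.9054

By the law of cosines, k² = l² + m² − 2·l·m·cos K = 227.84, so k ≈ 15.094.
Median from M: ½√(2·k² + 2·l² − m²) ≈ 15.905.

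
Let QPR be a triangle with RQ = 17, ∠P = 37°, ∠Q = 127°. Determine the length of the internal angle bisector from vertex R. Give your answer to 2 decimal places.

The third angle is ∠R = 180° − ∠Q − ∠P = 16.00°.
Law of sines: PR = RQ·sin Q/sin P ≈ 22.56.
Law of sines: QP = RQ·sin R/sin P ≈ 7.7862.
The bisector from R has length 2·PR·RQ·cos(∠R/2)/(PR+RQ) ≈ 19.2.

t_R ≈ 19.20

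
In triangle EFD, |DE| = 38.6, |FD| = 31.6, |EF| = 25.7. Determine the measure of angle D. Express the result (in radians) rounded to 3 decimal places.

By the law of cosines, cos D = (|FD|² + |DE|² − |EF|²) / (2·|FD|·|DE|) ≈ 0.74934, so ∠D ≈ 0.724 rad.

0.724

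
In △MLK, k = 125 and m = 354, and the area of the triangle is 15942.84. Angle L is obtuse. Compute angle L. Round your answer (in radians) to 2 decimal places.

From area = ½·k·m·sin L, we get sin L = 2·area/(k·m) ≈ 0.72058.
Taking the obtuse solution, ∠L ≈ 2.3370 rad.

2.34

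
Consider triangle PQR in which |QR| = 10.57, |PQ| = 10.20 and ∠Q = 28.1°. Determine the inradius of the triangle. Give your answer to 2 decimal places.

r ≈ 1.97

By the law of cosines, |RP|² = |PQ|² + |QR|² − 2·|PQ|·|QR|·cos Q = 25.554, so |RP| ≈ 5.0551.
Area = ½·|PQ|·|QR|·sin Q ≈ 25.391.
Semiperimeter s = (10.57+5.0551+10.2)/2 = 12.913.
Inradius = area/s = 25.391/12.913 ≈ 1.9664.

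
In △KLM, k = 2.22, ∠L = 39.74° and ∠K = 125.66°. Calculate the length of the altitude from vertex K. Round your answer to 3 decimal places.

The third angle is ∠M = 180° − ∠K − ∠L = 14.60°.
Law of sines: l = k·sin L/sin K ≈ 1.7468.
Law of sines: m = k·sin M/sin K ≈ 0.68874.
Area = ½·k·l·sin M ≈ 0.48875.
The altitude from K has length 2·area/k ≈ 0.44031.

h_K ≈ 0.440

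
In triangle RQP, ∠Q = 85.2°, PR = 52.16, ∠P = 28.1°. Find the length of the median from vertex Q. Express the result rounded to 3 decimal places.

The third angle is ∠R = 180° − ∠Q − ∠P = 66.70°.
Law of sines: QP = PR·sin R/sin Q ≈ 48.075.
Law of sines: RQ = PR·sin P/sin Q ≈ 24.654.
Median from Q: ½√(2·RQ² + 2·QP² − PR²) ≈ 27.917.

27.917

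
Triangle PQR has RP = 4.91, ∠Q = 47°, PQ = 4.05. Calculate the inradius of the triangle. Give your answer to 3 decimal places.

r ≈ 1.265

Law of sines: sin R = PQ·sin Q/RP ≈ 0.60326.
Since RP ≥ PQ, only the acute value applies: ∠R ≈ 37.10°.
Then ∠P = 180° − ∠Q − ∠R ≈ 95.90°.
Law of sines gives QR = RP·sin P/sin Q ≈ 6.6781.
Area = ½·RP·PQ·sin P ≈ 9.8901.
Semiperimeter s = (6.6781+4.91+4.05)/2 = 7.819.
Inradius = area/s = 9.8901/7.819 ≈ 1.2649.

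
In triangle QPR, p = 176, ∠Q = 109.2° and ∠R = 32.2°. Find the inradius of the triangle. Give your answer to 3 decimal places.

The third angle is ∠P = 180° − ∠R − ∠Q = 38.60°.
Law of sines: q = p·sin Q/sin P ≈ 266.41.
Law of sines: r = p·sin R/sin P ≈ 150.33.
Area = ½·p·q·sin R ≈ 12493.
Semiperimeter s = (266.41+176+150.33)/2 = 296.37.
Inradius = area/s = 12493/296.37 ≈ 42.153.

42.153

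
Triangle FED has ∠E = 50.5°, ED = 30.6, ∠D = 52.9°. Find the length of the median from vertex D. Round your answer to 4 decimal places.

The third angle is ∠F = 180° − ∠E − ∠D = 76.60°.
Law of sines: DF = ED·sin E/sin F ≈ 24.273.
Law of sines: FE = ED·sin D/sin F ≈ 25.089.
Median from D: ½√(2·ED² + 2·DF² − FE²) ≈ 24.605.

24.6047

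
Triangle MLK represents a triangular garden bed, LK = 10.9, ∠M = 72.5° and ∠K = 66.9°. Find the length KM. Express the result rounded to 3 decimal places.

7.438

The third angle is ∠L = 180° − ∠K − ∠M = 40.60°.
Law of sines: KM = LK·sin L/sin M ≈ 7.4377.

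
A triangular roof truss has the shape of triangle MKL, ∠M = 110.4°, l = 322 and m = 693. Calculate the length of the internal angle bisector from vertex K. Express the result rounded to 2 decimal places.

407.99

Law of sines: sin L = l·sin M/m ≈ 0.43550.
Since m ≥ l, only the acute value applies: ∠L ≈ 25.82°.
Then ∠K = 180° − ∠M − ∠L ≈ 43.78°.
Law of sines gives k = m·sin K/sin M ≈ 511.59.
The bisector from K has length 2·l·m·cos(∠K/2)/(l+m) ≈ 407.99.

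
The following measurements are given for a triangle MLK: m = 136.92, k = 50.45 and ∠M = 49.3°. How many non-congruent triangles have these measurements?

1

k·sin M = 50.45·sin(49.3°) ≈ 38.25.
Since m ≥ k, exactly one triangle exists.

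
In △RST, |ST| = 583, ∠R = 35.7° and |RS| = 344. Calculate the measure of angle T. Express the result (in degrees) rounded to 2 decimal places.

Law of sines: sin T = |RS|·sin R/|ST| ≈ 0.34432.
Since |ST| ≥ |RS|, only the acute value applies: ∠T ≈ 20.14°.
Then ∠S = 180° − ∠R − ∠T ≈ 124.16°.

20.14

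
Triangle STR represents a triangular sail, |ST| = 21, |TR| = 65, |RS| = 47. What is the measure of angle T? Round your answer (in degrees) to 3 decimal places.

∠T ≈ 25.842°

By the law of cosines, cos T = (|ST|² + |TR|² − |RS|²) / (2·|ST|·|TR|) ≈ 0.90000, so ∠T ≈ 25.84°.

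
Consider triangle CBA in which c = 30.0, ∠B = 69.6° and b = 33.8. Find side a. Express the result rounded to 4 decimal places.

29.2133

Law of sines: sin C = c·sin B/b ≈ 0.83191.
Since b ≥ c, only the acute value applies: ∠C ≈ 56.30°.
Then ∠A = 180° − ∠B − ∠C ≈ 54.10°.
Law of sines gives a = b·sin A/sin B ≈ 29.213.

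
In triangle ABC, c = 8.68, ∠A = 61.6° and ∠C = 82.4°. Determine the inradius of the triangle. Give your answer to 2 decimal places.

The third angle is ∠B = 180° − ∠C − ∠A = 36.00°.
Law of sines: a = c·sin A/sin C ≈ 7.703.
Law of sines: b = c·sin B/sin C ≈ 5.1472.
Area = ½·c·a·sin B ≈ 19.65.
Semiperimeter s = (7.703+5.1472+8.68)/2 = 10.765.
Inradius = area/s = 19.65/10.765 ≈ 1.8254.

r ≈ 1.83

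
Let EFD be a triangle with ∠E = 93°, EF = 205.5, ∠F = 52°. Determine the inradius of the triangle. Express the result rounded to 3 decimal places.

The third angle is ∠D = 180° − ∠E − ∠F = 35.00°.
Law of sines: FD = EF·sin E/sin D ≈ 357.79.
Law of sines: DE = EF·sin F/sin D ≈ 282.33.
Area = ½·EF·FD·sin F ≈ 28969.
Semiperimeter s = (357.79+282.33+205.5)/2 = 422.81.
Inradius = area/s = 28969/422.81 ≈ 68.517.

68.517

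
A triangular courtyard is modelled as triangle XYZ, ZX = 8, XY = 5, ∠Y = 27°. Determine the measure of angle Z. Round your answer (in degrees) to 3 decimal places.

Law of sines: sin Z = XY·sin Y/ZX ≈ 0.28374.
Since ZX ≥ XY, only the acute value applies: ∠Z ≈ 16.48°.
Then ∠X = 180° − ∠Y − ∠Z ≈ 136.52°.

16.484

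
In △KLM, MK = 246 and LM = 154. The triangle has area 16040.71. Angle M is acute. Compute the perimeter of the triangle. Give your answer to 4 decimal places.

609.6047

From area = ½·LM·MK·sin M, we get sin M = 2·area/(LM·MK) ≈ 0.84683.
Taking the acute solution, ∠M ≈ 57.87°.
Law of cosines then gives KL ≈ 209.6.
Perimeter = 154 + 246 + 209.6 = 609.6.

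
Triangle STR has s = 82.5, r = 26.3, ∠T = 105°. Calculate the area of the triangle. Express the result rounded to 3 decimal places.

Area = ½·r·s·sin T ≈ 1047.9.

1047.909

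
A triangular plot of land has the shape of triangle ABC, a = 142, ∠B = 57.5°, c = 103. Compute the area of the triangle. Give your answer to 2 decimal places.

Area = ½·c·a·sin B ≈ 6167.7.

area ≈ 6167.72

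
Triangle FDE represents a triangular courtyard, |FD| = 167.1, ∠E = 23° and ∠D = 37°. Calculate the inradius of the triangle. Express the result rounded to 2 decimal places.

r ≈ 46.86

The third angle is ∠F = 180° − ∠D − ∠E = 120.00°.
Law of sines: |DE| = |FD|·sin F/sin E ≈ 370.36.
Law of sines: |EF| = |FD|·sin D/sin E ≈ 257.37.
Area = ½·|FD|·|DE|·sin D ≈ 18623.
Semiperimeter s = (370.36+257.37+167.1)/2 = 397.42.
Inradius = area/s = 18623/397.42 ≈ 46.859.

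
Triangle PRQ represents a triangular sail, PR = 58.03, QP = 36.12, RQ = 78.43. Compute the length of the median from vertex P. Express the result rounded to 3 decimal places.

Median from P: ½√(2·QP² + 2·PR² − RQ²) ≈ 28.253.

m_P ≈ 28.253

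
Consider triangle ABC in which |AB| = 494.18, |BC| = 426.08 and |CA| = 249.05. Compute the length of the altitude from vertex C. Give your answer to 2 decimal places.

h_C ≈ 214.73

Semiperimeter s = (426.08 + 249.05 + 494.18)/2 = 584.65.
Heron's formula: area = √(584.65·158.57·335.6·90.475) ≈ 53057.
The altitude from C has length 2·area/|AB| ≈ 214.73.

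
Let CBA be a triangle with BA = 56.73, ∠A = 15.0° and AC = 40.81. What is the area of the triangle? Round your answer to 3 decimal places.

Area = ½·BA·AC·sin A ≈ 299.6.

299.603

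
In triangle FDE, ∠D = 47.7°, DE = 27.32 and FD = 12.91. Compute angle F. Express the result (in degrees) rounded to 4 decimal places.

By the law of cosines, EF² = FD² + DE² − 2·FD·DE·cos D = 438.31, so EF ≈ 20.936.
Law of cosines again: cos F = (EF² + FD² − DE²)/(2·EF·FD) ≈ -0.26160, so ∠F ≈ 105.16°.

105.1648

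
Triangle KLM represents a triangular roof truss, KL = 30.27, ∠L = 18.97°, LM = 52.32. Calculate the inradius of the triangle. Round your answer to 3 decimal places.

By the law of cosines, MK² = KL² + LM² − 2·KL·LM·cos L = 658.23, so MK ≈ 25.656.
Area = ½·KL·LM·sin L ≈ 257.41.
Semiperimeter s = (52.32+25.656+30.27)/2 = 54.123.
Inradius = area/s = 257.41/54.123 ≈ 4.7561.

4.756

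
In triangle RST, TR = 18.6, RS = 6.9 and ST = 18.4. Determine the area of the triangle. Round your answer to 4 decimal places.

62.6790

Semiperimeter s = (18.4 + 18.6 + 6.9)/2 = 21.95.
Heron's formula: area = √(21.95·3.55·3.35·15.05) ≈ 62.679.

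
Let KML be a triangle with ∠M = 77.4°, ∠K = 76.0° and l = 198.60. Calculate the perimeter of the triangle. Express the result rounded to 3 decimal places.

perimeter ≈ 1061.827

The third angle is ∠L = 180° − ∠K − ∠M = 26.60°.
Law of sines: k = l·sin K/sin L ≈ 430.37.
Law of sines: m = l·sin M/sin L ≈ 432.86.
Semiperimeter s = (430.37+432.86+198.6)/2 = 530.91.
Perimeter = 430.37 + 432.86 + 198.6 = 1061.8.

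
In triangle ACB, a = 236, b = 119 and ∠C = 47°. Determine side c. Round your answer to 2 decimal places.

177.62

By the law of cosines, c² = b² + a² − 2·b·a·cos C = 31551, so c ≈ 177.62.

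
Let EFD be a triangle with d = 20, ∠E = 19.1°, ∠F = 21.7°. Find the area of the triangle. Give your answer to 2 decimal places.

area ≈ 37.03

The third angle is ∠D = 180° − ∠E − ∠F = 139.20°.
Law of sines: e = d·sin E/sin D ≈ 10.016.
Law of sines: f = d·sin F/sin D ≈ 11.317.
Area = ½·d·e·sin F ≈ 37.032.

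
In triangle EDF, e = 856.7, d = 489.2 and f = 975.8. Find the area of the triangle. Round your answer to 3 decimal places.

Semiperimeter s = (856.7 + 489.2 + 975.8)/2 = 1160.8.
Heron's formula: area = √(1160.8·304.15·671.65·185.05) ≈ 2.0948e+05.

209482.630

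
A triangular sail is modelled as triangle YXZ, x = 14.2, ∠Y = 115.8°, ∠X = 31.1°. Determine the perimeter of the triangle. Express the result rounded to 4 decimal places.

perimeter ≈ 53.9635

The third angle is ∠Z = 180° − ∠Y − ∠X = 33.10°.
Law of sines: y = x·sin Y/sin X ≈ 24.751.
Law of sines: z = x·sin Z/sin X ≈ 15.013.
Semiperimeter s = (24.751+14.2+15.013)/2 = 26.982.
Perimeter = 24.751 + 14.2 + 15.013 = 53.964.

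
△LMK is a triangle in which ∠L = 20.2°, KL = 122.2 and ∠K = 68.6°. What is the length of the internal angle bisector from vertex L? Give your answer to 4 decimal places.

The third angle is ∠M = 180° − ∠K − ∠L = 91.20°.
Law of sines: MK = KL·sin L/sin M ≈ 42.205.
Law of sines: LM = KL·sin K/sin M ≈ 113.8.
The bisector from L has length 2·KL·LM·cos(∠L/2)/(KL+LM) ≈ 116.02.

t_L ≈ 116.0242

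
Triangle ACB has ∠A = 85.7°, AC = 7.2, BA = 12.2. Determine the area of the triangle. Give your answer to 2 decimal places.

43.80

Area = ½·BA·AC·sin A ≈ 43.796.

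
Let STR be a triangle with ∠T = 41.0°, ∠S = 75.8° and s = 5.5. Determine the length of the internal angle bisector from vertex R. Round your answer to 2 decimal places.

t_R ≈ 3.78

The third angle is ∠R = 180° − ∠S − ∠T = 63.20°.
Law of sines: t = s·sin T/sin S ≈ 3.7221.
Law of sines: r = s·sin R/sin S ≈ 5.0639.
The bisector from R has length 2·s·t·cos(∠R/2)/(s+t) ≈ 3.7814.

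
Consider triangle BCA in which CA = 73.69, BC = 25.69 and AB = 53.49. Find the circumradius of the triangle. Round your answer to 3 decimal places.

R ≈ 51.219

By the law of cosines, cos B = (AB² + BC² − CA²) / (2·AB·BC) ≈ -0.69463, so ∠B ≈ 134.00°.
Circumradius = CA/(2 sin B) ≈ 51.219.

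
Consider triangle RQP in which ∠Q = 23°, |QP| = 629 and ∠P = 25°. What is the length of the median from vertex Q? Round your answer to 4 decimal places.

m_Q ≈ 484.2043

The third angle is ∠R = 180° − ∠Q − ∠P = 132.00°.
Law of sines: |PR| = |QP|·sin Q/sin R ≈ 330.72.
Law of sines: |RQ| = |QP|·sin P/sin R ≈ 357.71.
Median from Q: ½√(2·|RQ|² + 2·|QP|² − |PR|²) ≈ 484.2.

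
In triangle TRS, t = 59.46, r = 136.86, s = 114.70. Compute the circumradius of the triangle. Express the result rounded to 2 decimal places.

By the law of cosines, cos T = (r² + s² − t²) / (2·r·s) ≈ 0.90303, so ∠T ≈ 25.44°.
Circumradius = t/(2 sin T) ≈ 69.208.

69.21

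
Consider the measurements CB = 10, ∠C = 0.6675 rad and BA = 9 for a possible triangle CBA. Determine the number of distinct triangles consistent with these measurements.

2

CB·sin C = 10·sin(0.6675 rad) ≈ 6.19.
Since CB sin C < BA < CB (6.19 < 9 < 10), two triangles exist.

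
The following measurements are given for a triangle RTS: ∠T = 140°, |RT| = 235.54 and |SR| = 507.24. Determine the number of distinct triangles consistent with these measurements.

1

|RT|·sin T = 235.54·sin(140°) ≈ 151.4.
Since ∠T is not acute, a triangle exists only if |SR| > |RT|; here |SR| > |RT|, so there is exactly one triangle.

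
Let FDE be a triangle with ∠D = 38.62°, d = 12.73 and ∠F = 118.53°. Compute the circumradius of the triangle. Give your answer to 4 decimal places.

10.1978

The third angle is ∠E = 180° − ∠F − ∠D = 22.85°.
Law of sines: f = d·sin F/sin D ≈ 17.919.
Law of sines: e = d·sin E/sin D ≈ 7.92.
Circumradius = d/(2 sin D) ≈ 10.198.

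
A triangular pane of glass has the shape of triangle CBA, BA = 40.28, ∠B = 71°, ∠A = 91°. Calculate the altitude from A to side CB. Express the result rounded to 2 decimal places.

The third angle is ∠C = 180° − ∠B − ∠A = 18.00°.
Law of sines: AC = BA·sin B/sin C ≈ 123.25.
Law of sines: CB = BA·sin A/sin C ≈ 130.33.
Area = ½·BA·AC·sin A ≈ 2481.8.
The altitude from A has length 2·area/CB ≈ 38.085.

h_A ≈ 38.09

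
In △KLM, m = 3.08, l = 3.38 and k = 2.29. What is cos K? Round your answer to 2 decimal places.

0.75

By the law of cosines, cos K = (l² + m² − k²) / (2·l·m) ≈ 0.75245, so ∠K ≈ 41.20°.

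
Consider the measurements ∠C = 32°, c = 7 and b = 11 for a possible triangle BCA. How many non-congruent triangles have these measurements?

b·sin C = 11·sin(32°) ≈ 5.829.
Since b sin C < c < b (5.829 < 7 < 11), two triangles exist.

2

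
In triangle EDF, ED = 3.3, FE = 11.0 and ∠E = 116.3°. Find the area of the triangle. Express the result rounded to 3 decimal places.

area ≈ 16.271

Area = ½·FE·ED·sin E ≈ 16.271.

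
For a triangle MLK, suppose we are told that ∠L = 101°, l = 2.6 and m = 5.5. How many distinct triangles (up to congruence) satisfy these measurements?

m·sin L = 5.5·sin(101°) ≈ 5.399.
Since ∠L is not acute, a triangle exists only if l > m; here l ≤ m, so there is no triangle.

0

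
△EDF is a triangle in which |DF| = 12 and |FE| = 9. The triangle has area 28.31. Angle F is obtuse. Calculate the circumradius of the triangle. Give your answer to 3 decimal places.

R ≈ 19.286

From area = ½·|DF|·|FE|·sin F, we get sin F = 2·area/(|DF|·|FE|) ≈ 0.52426.
Taking the obtuse solution, ∠F ≈ 148.38°.
Law of cosines then gives |ED| ≈ 20.222.
Circumradius = |ED|/(2 sin F) ≈ 19.286.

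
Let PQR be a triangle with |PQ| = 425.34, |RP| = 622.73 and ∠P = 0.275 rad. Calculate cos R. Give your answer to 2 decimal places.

By the law of cosines, |QR|² = |RP|² + |PQ|² − 2·|RP|·|PQ|·cos P = 58868, so |QR| ≈ 242.63.
Law of cosines again: cos R = (|QR|² + |RP|² − |PQ|²)/(2·|QR|·|RP|) ≈ 0.87942, so ∠R ≈ 0.496 rad.

0.88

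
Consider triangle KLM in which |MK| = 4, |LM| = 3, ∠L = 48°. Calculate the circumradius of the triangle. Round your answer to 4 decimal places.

R ≈ 2.6913

Law of sines: sin K = |LM|·sin L/|MK| ≈ 0.55736.
Since |MK| ≥ |LM|, only the acute value applies: ∠K ≈ 33.87°.
Then ∠M = 180° − ∠L − ∠K ≈ 98.13°.
Law of sines gives |KL| = |MK|·sin M/sin L ≈ 5.3285.
Circumradius = |MK|/(2 sin L) ≈ 2.6913.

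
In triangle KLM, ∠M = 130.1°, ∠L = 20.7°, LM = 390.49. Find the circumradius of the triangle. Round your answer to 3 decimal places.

R ≈ 400.207

The third angle is ∠K = 180° − ∠L − ∠M = 29.20°.
Law of sines: MK = LM·sin L/sin K ≈ 282.93.
Law of sines: KL = LM·sin M/sin K ≈ 612.25.
Circumradius = LM/(2 sin K) ≈ 400.21.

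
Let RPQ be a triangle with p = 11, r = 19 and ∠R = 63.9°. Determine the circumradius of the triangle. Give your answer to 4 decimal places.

Law of sines: sin P = p·sin R/r ≈ 0.51991.
Since r ≥ p, only the acute value applies: ∠P ≈ 31.33°.
Then ∠Q = 180° − ∠R − ∠P ≈ 84.77°.
Law of sines gives q = r·sin Q/sin R ≈ 21.07.
Circumradius = r/(2 sin R) ≈ 10.579.

10.5787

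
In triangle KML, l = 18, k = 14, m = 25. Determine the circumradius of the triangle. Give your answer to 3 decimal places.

R ≈ 12.780

By the law of cosines, cos K = (m² + l² − k²) / (2·m·l) ≈ 0.83667, so ∠K ≈ 33.21°.
Circumradius = k/(2 sin K) ≈ 12.78.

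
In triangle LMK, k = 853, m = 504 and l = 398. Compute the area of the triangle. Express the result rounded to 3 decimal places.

Semiperimeter s = (398 + 504 + 853)/2 = 877.5.
Heron's formula: area = √(877.5·479.5·373.5·24.5) ≈ 62051.

62050.633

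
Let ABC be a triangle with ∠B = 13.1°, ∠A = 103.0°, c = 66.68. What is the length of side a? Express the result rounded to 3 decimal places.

The third angle is ∠C = 180° − ∠A − ∠B = 63.90°.
Law of sines: a = c·sin A/sin C ≈ 72.349.

72.349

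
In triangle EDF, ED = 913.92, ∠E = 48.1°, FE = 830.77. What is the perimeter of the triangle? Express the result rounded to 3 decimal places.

perimeter ≈ 2459.753

By the law of cosines, DF² = FE² + ED² − 2·FE·ED·cos E = 5.1132e+05, so DF ≈ 715.06.
Semiperimeter s = (715.06+830.77+913.92)/2 = 1229.9.
Perimeter = 715.06 + 830.77 + 913.92 = 2459.8.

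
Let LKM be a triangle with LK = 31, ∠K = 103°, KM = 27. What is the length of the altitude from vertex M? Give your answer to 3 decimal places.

h_M ≈ 26.308

By the law of cosines, ML² = LK² + KM² − 2·LK·KM·cos K = 2066.6, so ML ≈ 45.46.
Area = ½·LK·KM·sin K ≈ 407.77.
The altitude from M has length 2·area/LK ≈ 26.308.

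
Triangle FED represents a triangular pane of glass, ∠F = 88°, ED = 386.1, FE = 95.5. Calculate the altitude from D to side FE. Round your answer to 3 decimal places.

Law of sines: sin D = FE·sin F/ED ≈ 0.24719.
Since ED ≥ FE, only the acute value applies: ∠D ≈ 14.31°.
Then ∠E = 180° − ∠F − ∠D ≈ 77.69°.
Law of sines gives DF = ED·sin E/sin F ≈ 377.45.
Area = ½·ED·FE·sin E ≈ 18012.
The altitude from D has length 2·area/FE ≈ 377.22.

377.221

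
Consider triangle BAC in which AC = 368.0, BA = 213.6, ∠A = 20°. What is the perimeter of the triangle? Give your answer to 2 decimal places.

perimeter ≈ 764.14

By the law of cosines, CB² = BA² + AC² − 2·BA·AC·cos A = 33320, so CB ≈ 182.54.
Semiperimeter s = (368+182.54+213.6)/2 = 382.07.
Perimeter = 368 + 182.54 + 213.6 = 764.14.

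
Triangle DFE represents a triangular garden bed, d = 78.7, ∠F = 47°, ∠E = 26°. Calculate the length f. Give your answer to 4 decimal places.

The third angle is ∠D = 180° − ∠F − ∠E = 107.00°.
Law of sines: f = d·sin F/sin D ≈ 60.187.

60.1874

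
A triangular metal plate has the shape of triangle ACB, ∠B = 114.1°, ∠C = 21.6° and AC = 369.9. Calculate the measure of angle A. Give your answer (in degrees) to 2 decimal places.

∠A ≈ 44.30°

The third angle is ∠A = 180° − ∠C − ∠B = 44.30°.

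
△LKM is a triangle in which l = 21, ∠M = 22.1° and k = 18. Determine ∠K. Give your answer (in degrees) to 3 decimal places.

∠K ≈ 57.451°

By the law of cosines, m² = l² + k² − 2·l·k·cos M = 64.544, so m ≈ 8.034.
Law of cosines again: cos K = (m² + l² − k²)/(2·m·l) ≈ 0.53803, so ∠K ≈ 57.45°.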